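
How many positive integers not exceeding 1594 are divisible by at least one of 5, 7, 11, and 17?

658

Apply inclusion-exclusion:
318 + 227 + 144 + 93 − 45 − 28 − 18 − 20 − 13 − 8 + 4 + 2 + 1 + 1 − 0 = 658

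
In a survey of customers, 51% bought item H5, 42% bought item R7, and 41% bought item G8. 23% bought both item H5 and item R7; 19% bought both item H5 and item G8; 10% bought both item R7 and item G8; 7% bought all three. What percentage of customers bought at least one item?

By inclusion-exclusion,
P(≥1) = 51 + 42 + 41 − 23 − 19 − 10 + 7 = 89%

89%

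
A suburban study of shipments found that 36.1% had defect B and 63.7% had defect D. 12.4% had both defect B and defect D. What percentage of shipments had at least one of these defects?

87.4%

Using inclusion–exclusion:
P(at least one) = 36.1 + 63.7 − 12.4 = 87.4%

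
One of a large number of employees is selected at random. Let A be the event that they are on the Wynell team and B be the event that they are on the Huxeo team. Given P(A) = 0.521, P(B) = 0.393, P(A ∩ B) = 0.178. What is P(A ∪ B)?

Apply inclusion-exclusion:
P(A ∪ B) = 0.521 + 0.393 − 0.178 = 0.736

0.736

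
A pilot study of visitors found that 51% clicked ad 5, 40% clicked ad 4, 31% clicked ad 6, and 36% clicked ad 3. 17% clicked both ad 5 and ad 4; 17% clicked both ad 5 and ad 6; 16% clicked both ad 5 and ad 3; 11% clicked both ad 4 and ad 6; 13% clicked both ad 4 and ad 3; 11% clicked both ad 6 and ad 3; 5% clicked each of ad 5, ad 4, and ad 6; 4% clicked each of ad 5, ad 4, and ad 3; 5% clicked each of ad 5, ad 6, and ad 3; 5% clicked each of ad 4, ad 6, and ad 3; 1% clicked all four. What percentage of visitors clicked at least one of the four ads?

91%

P(union) = 51 + 40 + 31 + 36 − 17 − 17 − 16 − 11 − 13 − 11 + 5 + 4 + 5 + 5 − 1 = 91%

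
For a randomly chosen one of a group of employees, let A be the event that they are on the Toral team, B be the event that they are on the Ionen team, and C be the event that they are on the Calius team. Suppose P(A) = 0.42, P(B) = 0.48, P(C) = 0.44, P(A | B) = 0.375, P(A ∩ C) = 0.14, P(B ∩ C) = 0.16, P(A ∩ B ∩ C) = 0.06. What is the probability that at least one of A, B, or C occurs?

0.92

P(A ∩ B) = P(B)·P(A|B) = 0.48 × 0.375 = 0.18
Apply inclusion-exclusion:
P(A ∪ B ∪ C) = 0.42 + 0.48 + 0.44 − 0.18 − 0.14 − 0.16 + 0.06 = 0.92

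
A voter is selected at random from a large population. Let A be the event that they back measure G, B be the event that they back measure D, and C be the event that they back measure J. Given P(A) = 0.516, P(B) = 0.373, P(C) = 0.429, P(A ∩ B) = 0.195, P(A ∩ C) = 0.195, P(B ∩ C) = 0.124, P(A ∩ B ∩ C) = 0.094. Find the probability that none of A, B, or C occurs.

Inclusion–exclusion gives
P(A ∪ B ∪ C) = 0.516 + 0.373 + 0.429 − 0.195 − 0.195 − 0.124 + 0.094 = 0.898
P(none) = 1 − 0.898 = 0.102

0.102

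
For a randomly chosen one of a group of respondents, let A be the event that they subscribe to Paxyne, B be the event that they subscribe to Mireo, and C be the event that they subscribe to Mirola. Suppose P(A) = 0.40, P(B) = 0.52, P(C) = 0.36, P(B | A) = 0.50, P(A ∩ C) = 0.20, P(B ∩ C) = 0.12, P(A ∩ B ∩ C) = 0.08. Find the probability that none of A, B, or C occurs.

P(A ∩ B) = P(A)·P(B|A) = 0.40 × 0.50 = 0.20
Apply inclusion-exclusion:
P(A ∪ B ∪ C) = 0.40 + 0.52 + 0.36 − 0.20 − 0.20 − 0.12 + 0.08 = 0.84
P(none) = 1 − 0.84 = 0.16

0.16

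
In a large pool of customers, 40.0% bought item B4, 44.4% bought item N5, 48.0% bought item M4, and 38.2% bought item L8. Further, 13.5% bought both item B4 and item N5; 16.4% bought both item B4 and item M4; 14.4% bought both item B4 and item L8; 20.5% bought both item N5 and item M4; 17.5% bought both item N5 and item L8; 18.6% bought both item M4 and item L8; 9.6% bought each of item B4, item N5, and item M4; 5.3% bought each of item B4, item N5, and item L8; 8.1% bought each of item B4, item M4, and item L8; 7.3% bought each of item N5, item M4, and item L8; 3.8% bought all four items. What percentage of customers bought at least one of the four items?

P(union) = 40.0 + 44.4 + 48.0 + 38.2 − 13.5 − 16.4 − 14.4 − 20.5 − 17.5 − 18.6 + 9.6 + 5.3 + 8.1 + 7.3 − 3.8 = 96.2%

96.2%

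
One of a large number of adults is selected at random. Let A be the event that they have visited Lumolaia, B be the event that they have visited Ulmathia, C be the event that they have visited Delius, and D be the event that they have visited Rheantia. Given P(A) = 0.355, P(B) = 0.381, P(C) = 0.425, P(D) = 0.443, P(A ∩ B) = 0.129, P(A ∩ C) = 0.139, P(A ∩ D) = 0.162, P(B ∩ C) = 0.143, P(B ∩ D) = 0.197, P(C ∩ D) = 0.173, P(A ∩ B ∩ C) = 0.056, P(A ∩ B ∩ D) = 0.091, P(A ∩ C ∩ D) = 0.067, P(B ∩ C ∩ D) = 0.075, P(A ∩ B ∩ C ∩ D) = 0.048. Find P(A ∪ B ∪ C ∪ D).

0.902

Apply inclusion-exclusion:
P(A ∪ B ∪ C ∪ D) = 0.355 + 0.381 + 0.425 + 0.443 − 0.129 − 0.139 − 0.162 − 0.143 − 0.197 − 0.173 + 0.056 + 0.091 + 0.067 + 0.075 − 0.048 = 0.902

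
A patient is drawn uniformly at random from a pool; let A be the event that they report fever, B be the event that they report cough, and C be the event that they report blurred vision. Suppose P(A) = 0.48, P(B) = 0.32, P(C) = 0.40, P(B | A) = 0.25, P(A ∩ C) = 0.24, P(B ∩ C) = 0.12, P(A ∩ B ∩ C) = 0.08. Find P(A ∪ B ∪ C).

0.80

P(A ∩ B) = P(A)·P(B|A) = 0.48 × 0.25 = 0.12
By inclusion–exclusion:
P(A ∪ B ∪ C) = 0.48 + 0.32 + 0.40 − 0.12 − 0.24 − 0.12 + 0.08 = 0.80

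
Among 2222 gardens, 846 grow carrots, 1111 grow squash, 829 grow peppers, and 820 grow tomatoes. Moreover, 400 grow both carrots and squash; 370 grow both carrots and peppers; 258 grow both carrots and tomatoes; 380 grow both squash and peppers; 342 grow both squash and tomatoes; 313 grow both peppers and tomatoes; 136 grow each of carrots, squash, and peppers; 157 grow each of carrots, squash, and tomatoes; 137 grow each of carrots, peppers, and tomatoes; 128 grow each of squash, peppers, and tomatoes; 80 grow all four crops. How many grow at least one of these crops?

2021

N(≥1) = 846 + 1111 + 829 + 820 − 400 − 370 − 258 − 380 − 342 − 313 + 136 + 157 + 137 + 128 − 80 = 2021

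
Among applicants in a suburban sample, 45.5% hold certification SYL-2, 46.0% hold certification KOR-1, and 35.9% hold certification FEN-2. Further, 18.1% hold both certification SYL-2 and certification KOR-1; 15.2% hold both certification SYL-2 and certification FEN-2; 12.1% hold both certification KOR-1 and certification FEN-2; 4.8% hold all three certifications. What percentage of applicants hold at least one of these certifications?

86.8%

P(at least one) = 45.5 + 46.0 + 35.9 − 18.1 − 15.2 − 12.1 + 4.8 = 86.8%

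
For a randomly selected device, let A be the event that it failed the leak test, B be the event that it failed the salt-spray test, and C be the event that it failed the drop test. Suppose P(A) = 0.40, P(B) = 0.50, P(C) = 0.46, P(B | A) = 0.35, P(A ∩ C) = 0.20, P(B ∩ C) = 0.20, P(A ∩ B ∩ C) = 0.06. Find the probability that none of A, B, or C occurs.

0.12

P(A ∩ B) = P(A)·P(B|A) = 0.40 × 0.35 = 0.14
Inclusion–exclusion gives
P(A ∪ B ∪ C) = 0.40 + 0.50 + 0.46 − 0.14 − 0.20 − 0.20 + 0.06 = 0.88
P(none) = 1 − 0.88 = 0.12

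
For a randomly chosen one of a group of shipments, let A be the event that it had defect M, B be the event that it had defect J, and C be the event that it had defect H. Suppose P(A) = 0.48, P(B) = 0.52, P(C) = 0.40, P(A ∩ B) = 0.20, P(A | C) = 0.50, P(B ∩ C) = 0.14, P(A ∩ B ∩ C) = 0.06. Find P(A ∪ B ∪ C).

P(A ∩ C) = P(C)·P(A|C) = 0.40 × 0.50 = 0.20
Inclusion–exclusion gives
P(A ∪ B ∪ C) = 0.48 + 0.52 + 0.40 − 0.20 − 0.20 − 0.14 + 0.06 = 0.92

0.92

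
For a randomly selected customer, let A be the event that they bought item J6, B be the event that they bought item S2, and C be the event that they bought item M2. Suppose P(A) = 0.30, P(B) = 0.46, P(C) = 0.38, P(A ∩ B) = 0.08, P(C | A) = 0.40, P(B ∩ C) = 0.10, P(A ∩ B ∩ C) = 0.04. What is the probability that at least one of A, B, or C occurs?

0.88

P(A ∩ C) = P(A)·P(C|A) = 0.30 × 0.40 = 0.12
By inclusion-exclusion,
P(A ∪ B ∪ C) = 0.30 + 0.46 + 0.38 − 0.08 − 0.12 − 0.10 + 0.04 = 0.88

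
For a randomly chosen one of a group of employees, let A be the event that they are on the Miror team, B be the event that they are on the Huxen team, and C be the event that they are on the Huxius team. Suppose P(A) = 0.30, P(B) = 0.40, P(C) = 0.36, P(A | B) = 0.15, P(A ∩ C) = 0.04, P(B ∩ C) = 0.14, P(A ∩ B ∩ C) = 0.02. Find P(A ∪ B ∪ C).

0.84

P(A ∩ B) = P(B)·P(A|B) = 0.40 × 0.15 = 0.06
Inclusion–exclusion gives
P(A ∪ B ∪ C) = 0.30 + 0.40 + 0.36 − 0.06 − 0.04 − 0.14 + 0.02 = 0.84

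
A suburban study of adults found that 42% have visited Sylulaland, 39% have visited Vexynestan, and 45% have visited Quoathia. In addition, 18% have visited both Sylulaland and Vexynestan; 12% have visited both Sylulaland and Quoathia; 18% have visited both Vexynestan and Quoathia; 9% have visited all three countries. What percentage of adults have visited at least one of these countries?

87%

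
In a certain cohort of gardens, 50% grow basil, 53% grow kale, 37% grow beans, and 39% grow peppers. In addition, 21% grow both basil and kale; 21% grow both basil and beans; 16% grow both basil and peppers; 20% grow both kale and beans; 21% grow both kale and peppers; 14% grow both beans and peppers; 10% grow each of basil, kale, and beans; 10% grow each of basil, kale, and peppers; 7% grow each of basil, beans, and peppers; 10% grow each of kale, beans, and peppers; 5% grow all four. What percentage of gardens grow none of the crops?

2%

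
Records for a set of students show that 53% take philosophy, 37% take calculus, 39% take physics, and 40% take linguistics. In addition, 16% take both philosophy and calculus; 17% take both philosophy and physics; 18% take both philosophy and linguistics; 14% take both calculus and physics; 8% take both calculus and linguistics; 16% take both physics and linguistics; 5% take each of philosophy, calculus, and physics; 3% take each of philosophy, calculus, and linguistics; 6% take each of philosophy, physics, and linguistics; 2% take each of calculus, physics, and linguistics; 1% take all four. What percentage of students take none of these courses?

By inclusion–exclusion:
P(at least one) = 53 + 37 + 39 + 40 − 16 − 17 − 18 − 14 − 8 − 16 + 5 + 3 + 6 + 2 − 1 = 95%
P(none) = 100% − 95% = 5%

5%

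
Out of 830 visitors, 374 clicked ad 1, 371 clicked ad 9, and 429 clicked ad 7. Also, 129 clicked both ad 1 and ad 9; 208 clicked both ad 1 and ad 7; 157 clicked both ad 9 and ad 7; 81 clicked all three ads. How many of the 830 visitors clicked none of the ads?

69

By inclusion-exclusion,
N(≥1) = 374 + 371 + 429 − 129 − 208 − 157 + 81 = 761
None: 830 − 761 = 69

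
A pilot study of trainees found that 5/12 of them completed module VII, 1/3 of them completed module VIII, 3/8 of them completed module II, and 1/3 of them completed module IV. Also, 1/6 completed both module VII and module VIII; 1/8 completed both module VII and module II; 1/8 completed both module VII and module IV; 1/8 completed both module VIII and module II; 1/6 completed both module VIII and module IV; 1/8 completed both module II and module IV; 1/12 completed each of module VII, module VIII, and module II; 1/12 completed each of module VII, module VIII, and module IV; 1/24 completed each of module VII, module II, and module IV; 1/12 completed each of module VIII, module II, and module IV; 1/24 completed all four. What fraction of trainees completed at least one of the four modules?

7/8

Using inclusion–exclusion:
P(at least one) = 5/12 + 1/3 + 3/8 + 1/3 − 1/6 − 1/8 − 1/8 − 1/8 − 1/6 − 1/8 + 1/12 + 1/12 + 1/24 + 1/12 − 1/24 = 7/8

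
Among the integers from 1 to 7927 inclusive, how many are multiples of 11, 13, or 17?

floor(7927/11) + floor(7927/13) + floor(7927/17) − floor(7927/143) − floor(7927/187) − floor(7927/221) + floor(7927/2431) = 720 + 609 + 466 − 55 − 42 − 35 + 3 = 1666

1666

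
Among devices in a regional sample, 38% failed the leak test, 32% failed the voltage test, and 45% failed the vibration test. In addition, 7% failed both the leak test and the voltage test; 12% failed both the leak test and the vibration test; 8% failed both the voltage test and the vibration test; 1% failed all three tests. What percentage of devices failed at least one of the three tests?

89%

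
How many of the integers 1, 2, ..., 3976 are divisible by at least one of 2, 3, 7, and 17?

2907

Using inclusion–exclusion:
1988 + 1325 + 568 + 233 − 662 − 284 − 116 − 189 − 77 − 33 + 94 + 38 + 16 + 11 − 5 = 2907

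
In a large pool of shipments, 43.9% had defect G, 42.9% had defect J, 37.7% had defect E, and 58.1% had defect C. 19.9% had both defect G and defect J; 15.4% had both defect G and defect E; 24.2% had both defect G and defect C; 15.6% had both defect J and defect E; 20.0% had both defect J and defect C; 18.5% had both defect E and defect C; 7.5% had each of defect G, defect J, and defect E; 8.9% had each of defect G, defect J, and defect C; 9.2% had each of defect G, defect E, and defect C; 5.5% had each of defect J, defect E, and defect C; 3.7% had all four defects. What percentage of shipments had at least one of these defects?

96.4%

P(union) = 43.9 + 42.9 + 37.7 + 58.1 − 19.9 − 15.4 − 24.2 − 15.6 − 20.0 − 18.5 + 7.5 + 8.9 + 9.2 + 5.5 − 3.7 = 96.4%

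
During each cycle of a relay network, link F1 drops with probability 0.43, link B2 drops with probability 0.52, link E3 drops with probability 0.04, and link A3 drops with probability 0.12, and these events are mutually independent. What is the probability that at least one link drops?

0.76886272

Independence gives P(none) = ∏(1 − pᵢ).
P(none) = (1 − 0.43) × (1 − 0.52) × (1 − 0.04) × (1 − 0.12) = 0.57 × 0.48 × 0.96 × 0.88 = 0.23113728
P(at least one) = 1 − 0.23113728 = 0.76886272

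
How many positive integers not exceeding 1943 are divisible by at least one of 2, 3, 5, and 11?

⌊1943/2⌋ + ⌊1943/3⌋ + ⌊1943/5⌋ + ⌊1943/11⌋ − ⌊1943/6⌋ − ⌊1943/10⌋ − ⌊1943/22⌋ − ⌊1943/15⌋ − ⌊1943/33⌋ − ⌊1943/55⌋ + ⌊1943/30⌋ + ⌊1943/66⌋ + ⌊1943/110⌋ + ⌊1943/165⌋ − ⌊1943/330⌋ = 971 + 647 + 388 + 176 − 323 − 194 − 88 − 129 − 58 − 35 + 64 + 29 + 17 + 11 − 5 = 1471

1471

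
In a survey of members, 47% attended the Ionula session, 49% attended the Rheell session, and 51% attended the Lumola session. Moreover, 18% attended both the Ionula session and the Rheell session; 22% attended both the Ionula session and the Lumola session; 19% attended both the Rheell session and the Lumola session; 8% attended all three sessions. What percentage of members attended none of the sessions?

4%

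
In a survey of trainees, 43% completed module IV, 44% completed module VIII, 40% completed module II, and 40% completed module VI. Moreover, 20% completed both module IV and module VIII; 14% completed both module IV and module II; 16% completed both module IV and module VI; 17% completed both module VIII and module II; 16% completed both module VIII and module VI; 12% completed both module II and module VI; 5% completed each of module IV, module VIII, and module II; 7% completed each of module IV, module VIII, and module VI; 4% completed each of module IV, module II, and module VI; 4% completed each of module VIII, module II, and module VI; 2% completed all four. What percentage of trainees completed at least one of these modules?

P(union) = 43 + 44 + 40 + 40 − 20 − 14 − 16 − 17 − 16 − 12 + 5 + 7 + 4 + 4 − 2 = 90%

90%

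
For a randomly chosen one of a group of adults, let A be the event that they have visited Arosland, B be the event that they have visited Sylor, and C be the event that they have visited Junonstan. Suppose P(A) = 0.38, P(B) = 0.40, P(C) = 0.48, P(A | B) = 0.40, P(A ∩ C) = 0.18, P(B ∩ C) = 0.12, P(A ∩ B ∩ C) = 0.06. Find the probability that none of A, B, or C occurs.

0.14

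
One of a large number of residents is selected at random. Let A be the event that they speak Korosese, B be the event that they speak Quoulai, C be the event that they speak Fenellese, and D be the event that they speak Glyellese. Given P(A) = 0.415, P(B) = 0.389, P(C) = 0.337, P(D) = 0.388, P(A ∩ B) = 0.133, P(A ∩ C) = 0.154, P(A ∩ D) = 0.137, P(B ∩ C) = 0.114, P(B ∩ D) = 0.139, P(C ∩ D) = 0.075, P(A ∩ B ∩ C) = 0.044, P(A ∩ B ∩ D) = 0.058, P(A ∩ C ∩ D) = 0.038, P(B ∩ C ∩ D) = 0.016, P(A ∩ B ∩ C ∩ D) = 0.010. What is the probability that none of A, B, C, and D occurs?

0.077

Using inclusion–exclusion:
P(A ∪ B ∪ C ∪ D) = 0.415 + 0.389 + 0.337 + 0.388 − 0.133 − 0.154 − 0.137 − 0.114 − 0.139 − 0.075 + 0.044 + 0.058 + 0.038 + 0.016 − 0.010 = 0.923
P(none) = 1 − 0.923 = 0.077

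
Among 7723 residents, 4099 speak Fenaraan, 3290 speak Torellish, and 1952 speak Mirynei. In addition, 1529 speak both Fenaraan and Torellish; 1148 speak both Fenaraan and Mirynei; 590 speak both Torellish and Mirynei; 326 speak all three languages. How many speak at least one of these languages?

6400

Using inclusion–exclusion:
|union| = 4099 + 3290 + 1952 − 1529 − 1148 − 590 + 326 = 6400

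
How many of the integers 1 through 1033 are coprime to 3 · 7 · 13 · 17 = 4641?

Inclusion–exclusion gives
floor(1033/3) + floor(1033/7) + floor(1033/13) + floor(1033/17) − floor(1033/21) − floor(1033/39) − floor(1033/51) − floor(1033/91) − floor(1033/119) − floor(1033/221) + floor(1033/273) + floor(1033/357) + floor(1033/663) + floor(1033/1547) − floor(1033/4641) = 344 + 147 + 79 + 60 − 49 − 26 − 20 − 11 − 8 − 4 + 3 + 2 + 1 + 0 − 0 = 518
1033 − 518 = 515

515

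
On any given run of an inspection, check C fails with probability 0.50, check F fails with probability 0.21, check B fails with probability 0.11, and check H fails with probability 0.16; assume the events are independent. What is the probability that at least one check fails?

0.704698

Independence gives P(none) = ∏(1 − pᵢ).
P(none) = (1 − 0.50) × (1 − 0.21) × (1 − 0.11) × (1 − 0.16) = 0.50 × 0.79 × 0.89 × 0.84 = 0.295302
P(at least one) = 1 − 0.295302 = 0.704698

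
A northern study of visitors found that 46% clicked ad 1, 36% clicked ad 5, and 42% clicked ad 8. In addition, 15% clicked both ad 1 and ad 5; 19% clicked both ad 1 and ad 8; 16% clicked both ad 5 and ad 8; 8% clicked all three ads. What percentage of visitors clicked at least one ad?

82%

Inclusion–exclusion gives
P(≥1) = 46 + 36 + 42 − 15 − 19 − 16 + 8 = 82%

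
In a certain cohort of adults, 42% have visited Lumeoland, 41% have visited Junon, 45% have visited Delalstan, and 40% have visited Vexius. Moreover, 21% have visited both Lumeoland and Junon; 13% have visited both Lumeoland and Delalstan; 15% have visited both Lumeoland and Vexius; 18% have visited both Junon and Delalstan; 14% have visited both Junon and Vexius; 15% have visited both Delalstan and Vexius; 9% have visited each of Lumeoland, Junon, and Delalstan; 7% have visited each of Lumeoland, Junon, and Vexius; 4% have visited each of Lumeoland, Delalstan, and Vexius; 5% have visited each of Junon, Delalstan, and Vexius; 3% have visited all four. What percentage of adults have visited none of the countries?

6%

Apply inclusion-exclusion:
P(≥1) = 42 + 41 + 45 + 40 − 21 − 13 − 15 − 18 − 14 − 15 + 9 + 7 + 4 + 5 − 3 = 94%
P(none) = 100% − 94% = 6%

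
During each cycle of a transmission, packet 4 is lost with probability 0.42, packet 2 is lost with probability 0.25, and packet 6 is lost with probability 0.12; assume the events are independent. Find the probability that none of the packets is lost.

0.3828

Independence gives P(none) = ∏(1 − pᵢ).
P(none) = (1 − 0.42) × (1 − 0.25) × (1 − 0.12) = 0.58 × 0.75 × 0.88 = 0.3828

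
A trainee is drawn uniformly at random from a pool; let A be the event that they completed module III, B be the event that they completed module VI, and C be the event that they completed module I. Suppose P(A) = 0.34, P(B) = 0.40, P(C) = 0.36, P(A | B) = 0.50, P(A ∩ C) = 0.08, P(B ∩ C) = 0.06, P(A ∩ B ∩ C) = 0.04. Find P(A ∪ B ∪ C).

P(A ∩ B) = P(B)·P(A|B) = 0.40 × 0.50 = 0.20
Apply inclusion-exclusion:
P(A ∪ B ∪ C) = 0.34 + 0.40 + 0.36 − 0.20 − 0.08 − 0.06 + 0.04 = 0.80

0.80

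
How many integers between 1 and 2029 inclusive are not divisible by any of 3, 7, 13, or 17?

floor(2029/3) + floor(2029/7) + floor(2029/13) + floor(2029/17) − floor(2029/21) − floor(2029/39) − floor(2029/51) − floor(2029/91) − floor(2029/119) − floor(2029/221) + floor(2029/273) + floor(2029/357) + floor(2029/663) + floor(2029/1547) − floor(2029/4641) = 676 + 289 + 156 + 119 − 96 − 52 − 39 − 22 − 17 − 9 + 7 + 5 + 3 + 1 − 0 = 1021
2029 − 1021 = 1008

1008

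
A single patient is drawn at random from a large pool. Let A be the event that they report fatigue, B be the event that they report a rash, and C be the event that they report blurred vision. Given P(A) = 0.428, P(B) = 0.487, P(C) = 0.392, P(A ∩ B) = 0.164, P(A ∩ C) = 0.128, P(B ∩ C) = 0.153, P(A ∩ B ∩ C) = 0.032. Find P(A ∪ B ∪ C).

0.894

Using inclusion–exclusion:
P(A ∪ B ∪ C) = 0.428 + 0.487 + 0.392 − 0.164 − 0.128 − 0.153 + 0.032 = 0.894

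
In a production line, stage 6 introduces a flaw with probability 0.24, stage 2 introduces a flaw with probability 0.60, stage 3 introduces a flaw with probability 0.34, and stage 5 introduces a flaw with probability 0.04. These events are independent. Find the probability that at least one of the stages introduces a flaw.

0.8073856

P(none) = (1 − 0.24) × (1 − 0.60) × (1 − 0.34) × (1 − 0.04) = 0.76 × 0.40 × 0.66 × 0.96 = 0.1926144
P(at least one) = 1 − 0.1926144 = 0.8073856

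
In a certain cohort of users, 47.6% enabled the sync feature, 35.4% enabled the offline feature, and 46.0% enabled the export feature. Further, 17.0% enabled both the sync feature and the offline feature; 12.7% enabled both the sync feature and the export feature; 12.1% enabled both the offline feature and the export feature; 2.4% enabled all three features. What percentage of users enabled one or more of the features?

89.6%

By inclusion–exclusion:
P(at least one) = 47.6 + 35.4 + 46.0 − 17.0 − 12.7 − 12.1 + 2.4 = 89.6%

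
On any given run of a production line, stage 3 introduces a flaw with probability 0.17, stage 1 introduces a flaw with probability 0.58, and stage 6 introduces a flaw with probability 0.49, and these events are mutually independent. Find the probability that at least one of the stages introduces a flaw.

Independence gives P(none) = ∏(1 − pᵢ).
P(none) = (1 − 0.17) × (1 − 0.58) × (1 − 0.49) = 0.83 × 0.42 × 0.51 = 0.177786
P(at least one) = 1 − 0.177786 = 0.822214

0.822214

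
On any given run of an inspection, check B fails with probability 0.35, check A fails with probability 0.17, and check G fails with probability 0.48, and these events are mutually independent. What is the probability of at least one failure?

Since the events are independent, P(none) is the product of the individual non-occurrence probabilities.
P(none) = (1 − 0.35) × (1 − 0.17) × (1 − 0.48) = 0.65 × 0.83 × 0.52 = 0.28054
P(at least one) = 1 − 0.28054 = 0.71946

0.71946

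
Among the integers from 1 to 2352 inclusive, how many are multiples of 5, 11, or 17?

Inclusion–exclusion gives
floor(2352/5) + floor(2352/11) + floor(2352/17) − floor(2352/55) − floor(2352/85) − floor(2352/187) + floor(2352/935) = 470 + 213 + 138 − 42 − 27 − 12 + 2 = 742

742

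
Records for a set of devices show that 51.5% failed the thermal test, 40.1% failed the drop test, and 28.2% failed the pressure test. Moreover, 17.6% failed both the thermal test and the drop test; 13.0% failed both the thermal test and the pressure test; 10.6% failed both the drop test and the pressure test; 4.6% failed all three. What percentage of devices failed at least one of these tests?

Using inclusion–exclusion:
P(≥1) = 51.5 + 40.1 + 28.2 − 17.6 − 13.0 − 10.6 + 4.6 = 83.2%

83.2%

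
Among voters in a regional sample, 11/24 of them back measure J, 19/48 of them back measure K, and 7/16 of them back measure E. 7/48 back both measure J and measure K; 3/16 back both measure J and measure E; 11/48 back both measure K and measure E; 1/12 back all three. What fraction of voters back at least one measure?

13/16

P(at least one) = 11/24 + 19/48 + 7/16 − 7/48 − 3/16 − 11/48 + 1/12 = 13/16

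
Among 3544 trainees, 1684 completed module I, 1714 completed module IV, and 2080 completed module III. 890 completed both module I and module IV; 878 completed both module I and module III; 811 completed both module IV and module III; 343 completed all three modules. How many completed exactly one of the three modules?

By inclusion–exclusion (exactly-one form):
|exactly one| = 1684 + 1714 + 2080 − 2·890 − 2·878 − 2·811 + 3·343 = 1349

1349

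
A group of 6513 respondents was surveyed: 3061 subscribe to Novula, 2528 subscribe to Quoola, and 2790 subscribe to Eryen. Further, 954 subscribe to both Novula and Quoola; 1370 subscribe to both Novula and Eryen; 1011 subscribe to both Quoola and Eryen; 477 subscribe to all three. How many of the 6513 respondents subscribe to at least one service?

Apply inclusion-exclusion:
|at least one| = 3061 + 2528 + 2790 − 954 − 1370 − 1011 + 477 = 5521

5521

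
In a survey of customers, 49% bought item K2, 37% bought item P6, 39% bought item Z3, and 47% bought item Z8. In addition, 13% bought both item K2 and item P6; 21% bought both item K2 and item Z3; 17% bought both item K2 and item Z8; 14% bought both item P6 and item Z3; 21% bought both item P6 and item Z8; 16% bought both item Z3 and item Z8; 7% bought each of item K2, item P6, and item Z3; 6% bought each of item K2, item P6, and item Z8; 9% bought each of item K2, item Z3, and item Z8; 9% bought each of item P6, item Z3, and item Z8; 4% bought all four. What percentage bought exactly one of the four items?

Using the inclusion–exclusion count for exactly one event:
P(exactly one) = 49 + 37 + 39 + 47 − 2·13 − 2·21 − 2·17 − 2·14 − 2·21 − 2·16 + 3·7 + 3·6 + 3·9 + 3·9 − 4·4 = 45%

45%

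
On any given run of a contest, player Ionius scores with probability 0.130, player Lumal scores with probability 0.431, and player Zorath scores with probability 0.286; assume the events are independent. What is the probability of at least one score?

0.64654858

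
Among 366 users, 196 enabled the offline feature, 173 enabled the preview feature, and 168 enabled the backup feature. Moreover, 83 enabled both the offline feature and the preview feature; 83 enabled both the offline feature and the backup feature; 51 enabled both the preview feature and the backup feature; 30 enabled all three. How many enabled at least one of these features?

350

By inclusion-exclusion,
|at least one| = 196 + 173 + 168 − 83 − 83 − 51 + 30 = 350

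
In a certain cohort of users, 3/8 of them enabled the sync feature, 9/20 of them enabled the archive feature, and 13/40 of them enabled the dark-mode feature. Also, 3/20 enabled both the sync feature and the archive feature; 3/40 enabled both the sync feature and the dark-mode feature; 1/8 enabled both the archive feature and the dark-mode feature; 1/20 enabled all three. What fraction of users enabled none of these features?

3/20

P(≥1) = 3/8 + 9/20 + 13/40 − 3/20 − 3/40 − 1/8 + 1/20 = 17/20
P(none) = 1 − 17/20 = 3/20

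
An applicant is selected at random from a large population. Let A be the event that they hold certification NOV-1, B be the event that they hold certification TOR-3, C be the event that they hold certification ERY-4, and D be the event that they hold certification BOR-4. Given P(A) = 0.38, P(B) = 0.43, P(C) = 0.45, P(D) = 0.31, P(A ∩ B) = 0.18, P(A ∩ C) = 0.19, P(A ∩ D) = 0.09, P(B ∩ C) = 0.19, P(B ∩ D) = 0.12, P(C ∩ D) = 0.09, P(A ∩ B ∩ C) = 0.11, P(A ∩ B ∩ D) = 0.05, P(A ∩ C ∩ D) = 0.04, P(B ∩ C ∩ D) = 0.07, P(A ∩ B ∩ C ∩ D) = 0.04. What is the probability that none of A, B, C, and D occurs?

P(A ∪ B ∪ C ∪ D) = 0.38 + 0.43 + 0.45 + 0.31 − 0.18 − 0.19 − 0.09 − 0.19 − 0.12 − 0.09 + 0.11 + 0.05 + 0.04 + 0.07 − 0.04 = 0.94
P(none) = 1 − 0.94 = 0.06

0.06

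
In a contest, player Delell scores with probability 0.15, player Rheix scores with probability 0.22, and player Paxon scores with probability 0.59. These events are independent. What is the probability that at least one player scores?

Independence gives P(none) = ∏(1 − pᵢ).
P(none) = (1 − 0.15) × (1 − 0.22) × (1 − 0.59) = 0.85 × 0.78 × 0.41 = 0.27183
P(at least one) = 1 − 0.27183 = 0.72817

0.72817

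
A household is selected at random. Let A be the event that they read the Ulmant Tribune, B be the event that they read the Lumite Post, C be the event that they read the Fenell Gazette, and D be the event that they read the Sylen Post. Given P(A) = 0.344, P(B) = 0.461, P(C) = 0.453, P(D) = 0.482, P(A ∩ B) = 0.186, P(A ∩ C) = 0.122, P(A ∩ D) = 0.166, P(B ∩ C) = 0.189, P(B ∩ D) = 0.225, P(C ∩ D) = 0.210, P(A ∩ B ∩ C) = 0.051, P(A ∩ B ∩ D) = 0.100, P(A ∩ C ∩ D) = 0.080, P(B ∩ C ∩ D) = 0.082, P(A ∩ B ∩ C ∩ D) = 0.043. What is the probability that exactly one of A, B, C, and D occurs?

0.311

By inclusion–exclusion (exactly-one form):
P(exactly one) = 0.344 + 0.461 + 0.453 + 0.482 − 2·0.186 − 2·0.122 − 2·0.166 − 2·0.189 − 2·0.225 − 2·0.210 + 3·0.051 + 3·0.100 + 3·0.080 + 3·0.082 − 4·0.043 = 0.311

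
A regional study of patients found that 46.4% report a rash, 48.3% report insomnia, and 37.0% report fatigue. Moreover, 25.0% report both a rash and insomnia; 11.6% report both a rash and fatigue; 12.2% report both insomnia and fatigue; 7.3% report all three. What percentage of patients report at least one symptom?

90.2%

By inclusion-exclusion,
P(union) = 46.4 + 48.3 + 37.0 − 25.0 − 11.6 − 12.2 + 7.3 = 90.2%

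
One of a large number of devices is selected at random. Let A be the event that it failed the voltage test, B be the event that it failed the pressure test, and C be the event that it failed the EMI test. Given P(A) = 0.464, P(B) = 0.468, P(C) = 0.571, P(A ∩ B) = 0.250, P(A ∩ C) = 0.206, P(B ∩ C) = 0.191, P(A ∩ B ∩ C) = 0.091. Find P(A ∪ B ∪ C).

0.947

P(A ∪ B ∪ C) = 0.464 + 0.468 + 0.571 − 0.250 − 0.206 − 0.191 + 0.091 = 0.947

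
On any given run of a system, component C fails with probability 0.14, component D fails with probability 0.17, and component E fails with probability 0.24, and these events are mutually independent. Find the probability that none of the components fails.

0.542488

Independence gives P(none) = ∏(1 − pᵢ).
P(none) = (1 − 0.14) × (1 − 0.17) × (1 − 0.24) = 0.86 × 0.83 × 0.76 = 0.542488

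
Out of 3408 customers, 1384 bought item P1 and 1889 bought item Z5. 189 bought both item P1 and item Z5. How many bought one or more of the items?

N(≥1) = 1384 + 1889 − 189 = 3084

3084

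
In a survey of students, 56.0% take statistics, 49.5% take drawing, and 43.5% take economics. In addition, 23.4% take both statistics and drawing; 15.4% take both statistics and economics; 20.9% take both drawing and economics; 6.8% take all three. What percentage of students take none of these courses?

3.9%

Apply inclusion-exclusion:
P(≥1) = 56.0 + 49.5 + 43.5 − 23.4 − 15.4 − 20.9 + 6.8 = 96.1%
P(none) = 100% − 96.1% = 3.9%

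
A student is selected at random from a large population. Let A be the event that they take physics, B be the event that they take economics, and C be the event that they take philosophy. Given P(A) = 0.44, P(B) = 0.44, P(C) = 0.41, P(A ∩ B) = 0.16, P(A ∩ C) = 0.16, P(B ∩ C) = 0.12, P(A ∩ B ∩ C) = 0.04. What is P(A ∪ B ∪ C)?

P(A ∪ B ∪ C) = 0.44 + 0.44 + 0.41 − 0.16 − 0.16 − 0.12 + 0.04 = 0.89

0.89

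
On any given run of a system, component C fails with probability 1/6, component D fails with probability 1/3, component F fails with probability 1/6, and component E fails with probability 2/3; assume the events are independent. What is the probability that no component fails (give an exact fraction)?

P(none) = (1 − 1/6) × (1 − 1/3) × (1 − 1/6) × (1 − 2/3) = 5/6 × 2/3 × 5/6 × 1/3 = 25/162

25/162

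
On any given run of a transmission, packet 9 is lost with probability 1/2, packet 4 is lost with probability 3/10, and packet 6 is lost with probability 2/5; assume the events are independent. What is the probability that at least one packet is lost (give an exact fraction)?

P(none) = (1 − 1/2) × (1 − 3/10) × (1 − 2/5) = 1/2 × 7/10 × 3/5 = 21/100
P(at least one) = 1 − 21/100 = 79/100

79/100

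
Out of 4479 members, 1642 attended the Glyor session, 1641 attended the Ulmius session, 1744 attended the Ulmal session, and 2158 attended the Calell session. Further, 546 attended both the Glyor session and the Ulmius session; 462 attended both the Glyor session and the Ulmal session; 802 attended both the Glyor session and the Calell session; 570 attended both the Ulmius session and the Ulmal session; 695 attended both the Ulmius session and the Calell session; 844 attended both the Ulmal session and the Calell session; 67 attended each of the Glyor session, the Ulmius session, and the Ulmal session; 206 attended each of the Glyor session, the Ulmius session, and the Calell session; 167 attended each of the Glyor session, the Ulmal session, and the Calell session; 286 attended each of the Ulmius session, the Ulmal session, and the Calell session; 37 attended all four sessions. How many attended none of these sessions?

Apply inclusion-exclusion:
|at least one| = 1642 + 1641 + 1744 + 2158 − 546 − 462 − 802 − 570 − 695 − 844 + 67 + 206 + 167 + 286 − 37 = 3955
None: 4479 − 3955 = 524

524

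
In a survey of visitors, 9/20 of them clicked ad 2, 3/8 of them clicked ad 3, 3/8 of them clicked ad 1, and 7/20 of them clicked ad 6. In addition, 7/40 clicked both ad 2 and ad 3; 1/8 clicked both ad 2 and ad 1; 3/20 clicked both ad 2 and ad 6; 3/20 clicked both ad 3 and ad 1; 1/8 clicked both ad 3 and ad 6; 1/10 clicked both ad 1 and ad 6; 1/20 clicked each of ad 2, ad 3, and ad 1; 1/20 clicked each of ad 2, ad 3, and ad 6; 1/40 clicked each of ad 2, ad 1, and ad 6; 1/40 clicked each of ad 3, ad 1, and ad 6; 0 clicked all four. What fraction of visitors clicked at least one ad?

P(≥1) = 9/20 + 3/8 + 3/8 + 7/20 − 7/40 − 1/8 − 3/20 − 3/20 − 1/8 − 1/10 + 1/20 + 1/20 + 1/40 + 1/40 − 0 = 7/8

7/8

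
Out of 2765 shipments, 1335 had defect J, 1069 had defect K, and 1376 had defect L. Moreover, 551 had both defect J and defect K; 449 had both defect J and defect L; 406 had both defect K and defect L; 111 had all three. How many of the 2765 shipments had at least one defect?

|at least one| = 1335 + 1069 + 1376 − 551 − 449 − 406 + 111 = 2485

2485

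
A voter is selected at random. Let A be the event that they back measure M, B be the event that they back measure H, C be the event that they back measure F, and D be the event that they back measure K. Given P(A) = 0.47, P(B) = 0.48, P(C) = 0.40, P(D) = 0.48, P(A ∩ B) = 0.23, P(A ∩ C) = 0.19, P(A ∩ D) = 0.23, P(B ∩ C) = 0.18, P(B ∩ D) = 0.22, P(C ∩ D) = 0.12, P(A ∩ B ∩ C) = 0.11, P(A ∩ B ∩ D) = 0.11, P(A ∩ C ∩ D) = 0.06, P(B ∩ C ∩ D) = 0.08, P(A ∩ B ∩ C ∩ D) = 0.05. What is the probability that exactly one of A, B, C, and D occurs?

0.37

Using the inclusion–exclusion count for exactly one event:
P(exactly one) = 0.47 + 0.48 + 0.40 + 0.48 − 2·0.23 − 2·0.19 − 2·0.23 − 2·0.18 − 2·0.22 − 2·0.12 + 3·0.11 + 3·0.11 + 3·0.06 + 3·0.08 − 4·0.05 = 0.37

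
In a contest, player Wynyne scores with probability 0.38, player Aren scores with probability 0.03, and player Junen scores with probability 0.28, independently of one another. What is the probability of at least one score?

P(none) = (1 − 0.38) × (1 − 0.03) × (1 − 0.28) = 0.62 × 0.97 × 0.72 = 0.433008
P(at least one) = 1 − 0.433008 = 0.566992

0.566992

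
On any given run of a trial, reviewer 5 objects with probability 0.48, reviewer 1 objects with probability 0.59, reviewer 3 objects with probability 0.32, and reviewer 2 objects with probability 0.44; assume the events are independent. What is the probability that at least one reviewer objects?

0.91881344

P(none) = (1 − 0.48) × (1 − 0.59) × (1 − 0.32) × (1 − 0.44) = 0.52 × 0.41 × 0.68 × 0.56 = 0.08118656
P(at least one) = 1 − 0.08118656 = 0.91881344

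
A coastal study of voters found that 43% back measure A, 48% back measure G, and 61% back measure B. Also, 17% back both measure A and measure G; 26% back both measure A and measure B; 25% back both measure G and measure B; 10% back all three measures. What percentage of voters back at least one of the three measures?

Apply inclusion-exclusion:
P(union) = 43 + 48 + 61 − 17 − 26 − 25 + 10 = 94%

94%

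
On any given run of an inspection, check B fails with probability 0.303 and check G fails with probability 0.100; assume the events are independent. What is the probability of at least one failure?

P(none) = (1 − 0.303) × (1 − 0.100) = 0.697 × 0.900 = 0.6273
P(at least one) = 1 − 0.6273 = 0.3727

0.3727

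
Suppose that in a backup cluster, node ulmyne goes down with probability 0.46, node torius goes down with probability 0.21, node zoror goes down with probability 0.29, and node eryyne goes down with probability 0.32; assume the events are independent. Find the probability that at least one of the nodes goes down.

0.79403752

P(none) = (1 − 0.46) × (1 − 0.21) × (1 − 0.29) × (1 − 0.32) = 0.54 × 0.79 × 0.71 × 0.68 = 0.20596248
P(at least one) = 1 − 0.20596248 = 0.79403752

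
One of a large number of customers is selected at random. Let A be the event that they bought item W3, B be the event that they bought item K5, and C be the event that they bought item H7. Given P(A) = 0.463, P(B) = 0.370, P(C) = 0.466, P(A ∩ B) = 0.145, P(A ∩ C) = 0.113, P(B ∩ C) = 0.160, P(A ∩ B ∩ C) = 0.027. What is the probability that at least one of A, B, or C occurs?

0.908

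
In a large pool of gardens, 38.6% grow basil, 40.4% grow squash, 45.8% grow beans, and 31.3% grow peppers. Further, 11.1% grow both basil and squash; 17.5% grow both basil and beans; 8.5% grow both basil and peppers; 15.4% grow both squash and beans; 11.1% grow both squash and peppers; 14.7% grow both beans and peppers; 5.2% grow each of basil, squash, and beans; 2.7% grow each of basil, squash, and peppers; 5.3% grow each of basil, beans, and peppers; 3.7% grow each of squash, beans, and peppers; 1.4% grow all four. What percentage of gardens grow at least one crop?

93.3%

P(at least one) = 38.6 + 40.4 + 45.8 + 31.3 − 11.1 − 17.5 − 8.5 − 15.4 − 11.1 − 14.7 + 5.2 + 2.7 + 5.3 + 3.7 − 1.4 = 93.3%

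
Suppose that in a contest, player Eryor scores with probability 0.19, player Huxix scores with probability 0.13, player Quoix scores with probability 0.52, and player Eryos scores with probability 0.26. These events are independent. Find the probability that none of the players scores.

0.25030944

P(none) = (1 − 0.19) × (1 − 0.13) × (1 − 0.52) × (1 − 0.26) = 0.81 × 0.87 × 0.48 × 0.74 = 0.25030944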